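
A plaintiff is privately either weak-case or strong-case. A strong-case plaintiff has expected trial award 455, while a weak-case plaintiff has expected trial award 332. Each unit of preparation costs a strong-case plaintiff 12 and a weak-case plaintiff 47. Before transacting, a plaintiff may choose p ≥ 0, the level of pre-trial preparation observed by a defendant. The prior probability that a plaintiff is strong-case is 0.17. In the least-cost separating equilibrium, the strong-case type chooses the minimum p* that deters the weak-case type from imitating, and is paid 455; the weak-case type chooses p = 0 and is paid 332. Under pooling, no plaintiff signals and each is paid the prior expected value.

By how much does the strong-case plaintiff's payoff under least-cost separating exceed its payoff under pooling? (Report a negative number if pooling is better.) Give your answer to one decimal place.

70.7

Least-cost separating signal: p* solves 332 = 455 − 47·p*, so p* = (455 − 332)/47 ≈ 2.6170.
Strong-case type's separating payoff: 455 − 12 × p* = 455 − 12 × (455 − 332)/47 = 455 − 1476/47 ≈ 423.596.
Pooling payoff: 0.17 × 455 + 0.83 × 332 = 352.91.
Difference: 423.596 − 352.91 = 70.686, i.e. 70.7 to one decimal place.
The strong-case type prefers to separate.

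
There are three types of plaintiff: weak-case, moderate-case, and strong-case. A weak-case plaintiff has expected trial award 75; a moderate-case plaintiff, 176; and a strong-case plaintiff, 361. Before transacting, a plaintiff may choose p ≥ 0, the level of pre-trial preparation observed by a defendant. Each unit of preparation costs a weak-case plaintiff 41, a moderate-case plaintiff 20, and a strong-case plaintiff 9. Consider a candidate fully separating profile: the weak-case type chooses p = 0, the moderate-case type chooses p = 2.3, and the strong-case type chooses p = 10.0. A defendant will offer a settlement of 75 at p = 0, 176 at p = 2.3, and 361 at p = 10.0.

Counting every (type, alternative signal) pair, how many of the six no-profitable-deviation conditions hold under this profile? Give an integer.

Moderate-case (own payoff 176 − 20×2.3 = 130): to p=0 gives 75 → no gain ✓; to p=10.0 gives 361 − 20×10.0 = 161 → profitable ✗.
Strong-case (own payoff 361 − 9×10.0 = 271): to p=0 gives 75 → no gain ✓; to p=2.3 gives 176 − 9×2.3 = 155.3 → no gain ✓.
Weak-case (own payoff 75): to p=2.3 gives 176 − 41×2.3 = 81.7 → profitable ✗; to p=10.0 gives 361 − 41×10.0 = -49 → no gain ✓.
4 of the 6 constraints hold; not an equilibrium.

4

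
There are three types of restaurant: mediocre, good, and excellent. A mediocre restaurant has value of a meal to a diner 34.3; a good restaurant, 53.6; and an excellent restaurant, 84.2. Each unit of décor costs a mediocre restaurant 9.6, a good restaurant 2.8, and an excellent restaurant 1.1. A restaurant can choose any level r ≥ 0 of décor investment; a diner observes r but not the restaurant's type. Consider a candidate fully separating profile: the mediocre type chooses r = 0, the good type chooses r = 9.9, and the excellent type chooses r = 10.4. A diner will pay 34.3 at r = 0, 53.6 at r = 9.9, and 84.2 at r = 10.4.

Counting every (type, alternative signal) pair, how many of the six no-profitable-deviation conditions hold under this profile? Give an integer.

4

Mediocre (own payoff 34.3): to r=9.9 gives 53.6 − 9.6×9.9 = -41.44 → no gain ✓; to r=10.4 gives 84.2 − 9.6×10.4 = -15.64 → no gain ✓.
Excellent (own payoff 84.2 − 1.1×10.4 = 72.76): to r=0 gives 34.3 → no gain ✓; to r=9.9 gives 53.6 − 1.1×9.9 = 42.71 → no gain ✓.
Good (own payoff 53.6 − 2.8×9.9 = 25.88): to r=0 gives 34.3 → profitable ✗; to r=10.4 gives 84.2 − 2.8×10.4 = 55.08 → profitable ✗.
4 of the 6 constraints hold; not an equilibrium.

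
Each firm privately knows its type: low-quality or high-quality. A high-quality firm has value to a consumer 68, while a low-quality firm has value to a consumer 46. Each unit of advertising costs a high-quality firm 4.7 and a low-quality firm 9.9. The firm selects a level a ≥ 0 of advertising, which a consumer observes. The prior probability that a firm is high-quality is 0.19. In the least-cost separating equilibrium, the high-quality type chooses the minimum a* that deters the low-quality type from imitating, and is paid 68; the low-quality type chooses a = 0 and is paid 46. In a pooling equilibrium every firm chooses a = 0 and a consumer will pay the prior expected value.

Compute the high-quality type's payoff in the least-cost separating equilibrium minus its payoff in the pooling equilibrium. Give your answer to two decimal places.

Least-cost separating signal: a* solves 46 = 68 − 9.9·a*, so a* = (68 − 46)/9.9 ≈ 2.2222.
High-quality type's separating payoff: 68 − 4.7 × a* = 68 − 4.7 × (68 − 46)/9.9 = 68 − 103.4/9.9 ≈ 57.5556.
Pooling payoff: 0.19 × 68 + 0.81 × 46 = 50.18.
Difference: 57.5556 − 50.18 = 7.3756, i.e. 7.38 to two decimal places.
The high-quality type prefers to separate.

7.38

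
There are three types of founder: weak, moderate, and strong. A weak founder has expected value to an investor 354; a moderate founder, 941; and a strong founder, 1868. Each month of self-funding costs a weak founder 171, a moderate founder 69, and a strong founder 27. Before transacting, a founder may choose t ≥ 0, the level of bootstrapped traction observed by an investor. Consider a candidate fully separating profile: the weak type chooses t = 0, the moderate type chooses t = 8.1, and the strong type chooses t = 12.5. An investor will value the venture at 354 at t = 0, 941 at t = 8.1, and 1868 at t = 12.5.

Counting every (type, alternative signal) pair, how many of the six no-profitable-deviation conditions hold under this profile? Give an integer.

5

Moderate (own payoff 941 − 69×8.1 = 382.1): to t=0 gives 354 → no gain ✓; to t=12.5 gives 1868 − 69×12.5 = 1005.5 → profitable ✗.
Strong (own payoff 1868 − 27×12.5 = 1530.5): to t=0 gives 354 → no gain ✓; to t=8.1 gives 941 − 27×8.1 = 722.3 → no gain ✓.
Weak (own payoff 354): to t=8.1 gives 941 − 171×8.1 = -444.1 → no gain ✓; to t=12.5 gives 1868 − 171×12.5 = -269.5 → no gain ✓.
5 of the 6 constraints hold; not an equilibrium.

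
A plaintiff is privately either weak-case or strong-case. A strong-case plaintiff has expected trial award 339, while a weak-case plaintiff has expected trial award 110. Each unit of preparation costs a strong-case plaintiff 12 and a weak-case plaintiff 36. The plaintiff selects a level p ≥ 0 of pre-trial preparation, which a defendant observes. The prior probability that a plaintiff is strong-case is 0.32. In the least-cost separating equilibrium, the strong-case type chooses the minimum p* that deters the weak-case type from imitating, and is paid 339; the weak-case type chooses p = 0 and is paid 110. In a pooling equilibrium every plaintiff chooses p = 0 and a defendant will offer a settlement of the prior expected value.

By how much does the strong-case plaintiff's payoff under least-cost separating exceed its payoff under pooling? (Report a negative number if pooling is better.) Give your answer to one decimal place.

Least-cost separating signal: p* solves 110 = 339 − 36·p*, so p* = (339 − 110)/36 ≈ 6.3611.
Strong-case type's separating payoff: 339 − 12 × p* = 339 − 12 × (339 − 110)/36 = 339 − 2748/36 ≈ 262.667.
Pooling payoff: 0.32 × 339 + 0.68 × 110 = 183.28.
Difference: 262.667 − 183.28 = 79.387, i.e. 79.4 to one decimal place.
The strong-case type prefers to separate.

79.4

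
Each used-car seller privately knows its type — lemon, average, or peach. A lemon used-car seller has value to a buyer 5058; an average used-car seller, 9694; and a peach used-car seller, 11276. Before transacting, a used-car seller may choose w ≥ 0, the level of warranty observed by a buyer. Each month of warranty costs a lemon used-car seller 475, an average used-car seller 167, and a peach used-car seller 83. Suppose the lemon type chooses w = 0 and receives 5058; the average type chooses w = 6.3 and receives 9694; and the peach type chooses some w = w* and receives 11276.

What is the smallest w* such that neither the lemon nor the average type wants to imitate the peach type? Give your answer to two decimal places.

15.77

Lemon type (on-path payoff 5058) won't mimic when 5058 ≥ 11276 − 475·w*, i.e. w* ≥ 13.09.
Average type (on-path payoff 9694 − 167×6.3 = 8641.9) won't mimic when 8641.9 ≥ 11276 − 167·w*, i.e. w* ≥ 15.77.
Both must hold, so w* = max(13.09, 15.77) = 15.77. The average type's constraint binds.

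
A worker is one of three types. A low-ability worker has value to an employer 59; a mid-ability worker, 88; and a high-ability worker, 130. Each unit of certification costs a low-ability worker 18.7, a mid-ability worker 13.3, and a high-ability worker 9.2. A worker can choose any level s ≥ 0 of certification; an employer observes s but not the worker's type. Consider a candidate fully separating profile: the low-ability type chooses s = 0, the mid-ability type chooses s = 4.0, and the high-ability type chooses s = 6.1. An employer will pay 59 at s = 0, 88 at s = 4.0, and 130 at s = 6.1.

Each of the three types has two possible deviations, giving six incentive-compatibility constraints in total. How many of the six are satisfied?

Mid-ability (own payoff 88 − 13.3×4.0 = 34.8): to s=0 gives 59 → profitable ✗; to s=6.1 gives 130 − 13.3×6.1 = 48.87 → profitable ✗.
High-ability (own payoff 130 − 9.2×6.1 = 73.88): to s=0 gives 59 → no gain ✓; to s=4.0 gives 88 − 9.2×4.0 = 51.2 → no gain ✓.
Low-ability (own payoff 59): to s=4.0 gives 88 − 18.7×4.0 = 13.2 → no gain ✓; to s=6.1 gives 130 − 18.7×6.1 = 15.93 → no gain ✓.
4 of the 6 constraints hold; not an equilibrium.

4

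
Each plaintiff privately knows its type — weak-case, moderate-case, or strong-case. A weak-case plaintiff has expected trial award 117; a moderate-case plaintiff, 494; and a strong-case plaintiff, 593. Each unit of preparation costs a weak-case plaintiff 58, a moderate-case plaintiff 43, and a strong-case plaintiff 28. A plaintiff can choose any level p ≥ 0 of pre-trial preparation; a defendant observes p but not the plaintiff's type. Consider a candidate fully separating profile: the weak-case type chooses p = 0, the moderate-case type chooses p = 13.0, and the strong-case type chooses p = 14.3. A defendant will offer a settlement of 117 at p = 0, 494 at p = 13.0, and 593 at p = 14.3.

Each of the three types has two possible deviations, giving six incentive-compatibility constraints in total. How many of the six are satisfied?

Strong-case (own payoff 593 − 28×14.3 = 192.6): to p=0 gives 117 → no gain ✓; to p=13.0 gives 494 − 28×13.0 = 130 → no gain ✓.
Weak-case (own payoff 117): to p=13.0 gives 494 − 58×13.0 = -260 → no gain ✓; to p=14.3 gives 593 − 58×14.3 = -236.4 → no gain ✓.
Moderate-case (own payoff 494 − 43×13.0 = -65): to p=0 gives 117 → profitable ✗; to p=14.3 gives 593 − 43×14.3 = -21.9 → profitable ✗.
4 of the 6 constraints hold; not an equilibrium.

4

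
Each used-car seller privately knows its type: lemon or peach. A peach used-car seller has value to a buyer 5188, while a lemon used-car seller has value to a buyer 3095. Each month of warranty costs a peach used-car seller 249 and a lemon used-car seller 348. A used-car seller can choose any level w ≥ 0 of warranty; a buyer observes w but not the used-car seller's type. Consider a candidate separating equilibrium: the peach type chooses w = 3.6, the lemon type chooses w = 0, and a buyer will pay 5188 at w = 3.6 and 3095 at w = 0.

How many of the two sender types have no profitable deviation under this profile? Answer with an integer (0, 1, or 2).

Lemon type: stay at 0 → 3095; mimic → 5188 − 348 × 3.6 = 3935.2. IC fails (3095 < 3935.2).
Peach type: signal → 5188 − 249 × 3.6 = 4291.6; deviate to 0 → 3095. IC holds (4291.6 ≥ 3095).
1 of 2 constraints hold, so this profile is not an equilibrium.

1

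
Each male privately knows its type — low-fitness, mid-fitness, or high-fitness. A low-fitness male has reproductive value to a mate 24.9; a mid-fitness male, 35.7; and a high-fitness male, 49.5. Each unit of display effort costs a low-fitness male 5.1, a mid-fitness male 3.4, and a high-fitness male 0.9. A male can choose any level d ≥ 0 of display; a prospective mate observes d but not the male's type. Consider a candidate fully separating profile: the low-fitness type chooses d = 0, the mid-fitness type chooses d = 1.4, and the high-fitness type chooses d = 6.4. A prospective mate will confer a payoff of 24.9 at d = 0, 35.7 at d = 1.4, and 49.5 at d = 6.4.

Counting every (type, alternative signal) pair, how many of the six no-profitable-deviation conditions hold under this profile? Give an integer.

Mid-fitness (own payoff 35.7 − 3.4×1.4 = 30.94): to d=0 gives 24.9 → no gain ✓; to d=6.4 gives 49.5 − 3.4×6.4 = 27.74 → no gain ✓.
High-fitness (own payoff 49.5 − 0.9×6.4 = 43.74): to d=0 gives 24.9 → no gain ✓; to d=1.4 gives 35.7 − 0.9×1.4 = 34.44 → no gain ✓.
Low-fitness (own payoff 24.9): to d=1.4 gives 35.7 − 5.1×1.4 = 28.56 → profitable ✗; to d=6.4 gives 49.5 − 5.1×6.4 = 16.86 → no gain ✓.
5 of the 6 constraints hold; not an equilibrium.

5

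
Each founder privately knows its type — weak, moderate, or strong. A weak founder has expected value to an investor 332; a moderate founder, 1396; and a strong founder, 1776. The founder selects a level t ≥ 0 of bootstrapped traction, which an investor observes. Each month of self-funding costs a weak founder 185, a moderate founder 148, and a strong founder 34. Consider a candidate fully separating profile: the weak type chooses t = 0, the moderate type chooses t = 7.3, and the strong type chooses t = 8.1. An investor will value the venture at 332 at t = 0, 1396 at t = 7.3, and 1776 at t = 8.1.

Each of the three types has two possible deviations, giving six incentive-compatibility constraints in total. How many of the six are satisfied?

Strong (own payoff 1776 − 34×8.1 = 1500.6): to t=0 gives 332 → no gain ✓; to t=7.3 gives 1396 − 34×7.3 = 1147.8 → no gain ✓.
Moderate (own payoff 1396 − 148×7.3 = 315.6): to t=0 gives 332 → profitable ✗; to t=8.1 gives 1776 − 148×8.1 = 577.2 → profitable ✗.
Weak (own payoff 332): to t=7.3 gives 1396 − 185×7.3 = 45.5 → no gain ✓; to t=8.1 gives 1776 − 185×8.1 = 277.5 → no gain ✓.
4 of the 6 constraints hold; not an equilibrium.

4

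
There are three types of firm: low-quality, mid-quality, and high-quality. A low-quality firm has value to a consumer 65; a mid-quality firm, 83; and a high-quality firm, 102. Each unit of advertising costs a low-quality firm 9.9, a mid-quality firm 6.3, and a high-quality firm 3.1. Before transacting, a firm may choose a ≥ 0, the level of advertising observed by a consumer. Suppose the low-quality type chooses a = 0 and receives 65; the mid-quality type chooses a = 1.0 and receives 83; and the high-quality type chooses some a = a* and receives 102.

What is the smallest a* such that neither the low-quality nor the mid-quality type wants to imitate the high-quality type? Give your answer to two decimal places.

Low-quality type (on-path payoff 65) won't mimic when 65 ≥ 102 − 9.9·a*, i.e. a* ≥ 3.74.
Mid-quality type (on-path payoff 83 − 6.3×1.0 = 76.7) won't mimic when 76.7 ≥ 102 − 6.3·a*, i.e. a* ≥ 4.02.
Both must hold, so a* = max(3.74, 4.02) = 4.02. The mid-quality type's constraint binds.

4.02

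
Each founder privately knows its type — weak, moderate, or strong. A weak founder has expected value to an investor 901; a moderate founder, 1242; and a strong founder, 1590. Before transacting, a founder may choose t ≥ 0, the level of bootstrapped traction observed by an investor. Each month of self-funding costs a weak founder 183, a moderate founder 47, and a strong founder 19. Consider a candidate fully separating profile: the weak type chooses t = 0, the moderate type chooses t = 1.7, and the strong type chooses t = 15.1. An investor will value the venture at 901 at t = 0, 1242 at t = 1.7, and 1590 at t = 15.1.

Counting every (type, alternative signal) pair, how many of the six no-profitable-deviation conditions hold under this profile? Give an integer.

5

Strong (own payoff 1590 − 19×15.1 = 1303.1): to t=0 gives 901 → no gain ✓; to t=1.7 gives 1242 − 19×1.7 = 1209.7 → no gain ✓.
Weak (own payoff 901): to t=1.7 gives 1242 − 183×1.7 = 930.9 → profitable ✗; to t=15.1 gives 1590 − 183×15.1 = -1173.3 → no gain ✓.
Moderate (own payoff 1242 − 47×1.7 = 1162.1): to t=0 gives 901 → no gain ✓; to t=15.1 gives 1590 − 47×15.1 = 880.3 → no gain ✓.
5 of the 6 constraints hold; not an equilibrium.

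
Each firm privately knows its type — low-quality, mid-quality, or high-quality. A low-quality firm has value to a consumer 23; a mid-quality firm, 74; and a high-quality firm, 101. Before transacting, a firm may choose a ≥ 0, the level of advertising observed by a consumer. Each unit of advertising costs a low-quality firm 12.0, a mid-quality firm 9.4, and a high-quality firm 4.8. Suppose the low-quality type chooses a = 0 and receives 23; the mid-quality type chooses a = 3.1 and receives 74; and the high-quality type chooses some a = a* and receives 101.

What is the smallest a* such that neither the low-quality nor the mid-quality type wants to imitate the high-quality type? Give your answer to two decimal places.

Mid-quality type (on-path payoff 74 − 9.4×3.1 = 44.86) won't mimic when 44.86 ≥ 101 − 9.4·a*, i.e. a* ≥ 5.97.
Low-quality type (on-path payoff 23) won't mimic when 23 ≥ 101 − 12.0·a*, i.e. a* ≥ 6.50.
Both must hold, so a* = max(6.50, 5.97) = 6.50. The low-quality type's constraint binds.

6.50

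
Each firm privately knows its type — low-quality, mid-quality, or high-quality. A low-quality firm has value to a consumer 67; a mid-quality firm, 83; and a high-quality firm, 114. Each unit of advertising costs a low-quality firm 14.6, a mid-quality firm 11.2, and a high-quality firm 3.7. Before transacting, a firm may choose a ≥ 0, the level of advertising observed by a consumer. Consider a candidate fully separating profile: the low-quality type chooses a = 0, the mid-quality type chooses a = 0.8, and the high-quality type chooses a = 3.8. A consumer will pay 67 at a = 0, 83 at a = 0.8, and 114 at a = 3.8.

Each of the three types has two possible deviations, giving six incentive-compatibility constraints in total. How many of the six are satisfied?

5

Low-quality (own payoff 67): to a=0.8 gives 83 − 14.6×0.8 = 71.32 → profitable ✗; to a=3.8 gives 114 − 14.6×3.8 = 58.52 → no gain ✓.
Mid-quality (own payoff 83 − 11.2×0.8 = 74.04): to a=0 gives 67 → no gain ✓; to a=3.8 gives 114 − 11.2×3.8 = 71.44 → no gain ✓.
High-quality (own payoff 114 − 3.7×3.8 = 99.94): to a=0 gives 67 → no gain ✓; to a=0.8 gives 83 − 3.7×0.8 = 80.04 → no gain ✓.
5 of the 6 constraints hold; not an equilibrium.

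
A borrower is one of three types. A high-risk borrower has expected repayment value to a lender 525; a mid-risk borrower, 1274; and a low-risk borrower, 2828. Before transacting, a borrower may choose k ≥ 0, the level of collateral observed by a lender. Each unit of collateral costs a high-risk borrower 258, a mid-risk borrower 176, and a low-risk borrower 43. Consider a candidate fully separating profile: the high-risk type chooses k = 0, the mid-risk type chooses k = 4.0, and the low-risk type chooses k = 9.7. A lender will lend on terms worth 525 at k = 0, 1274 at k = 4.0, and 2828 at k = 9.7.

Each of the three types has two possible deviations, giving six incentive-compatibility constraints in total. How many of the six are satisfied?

Mid-risk (own payoff 1274 − 176×4.0 = 570): to k=0 gives 525 → no gain ✓; to k=9.7 gives 2828 − 176×9.7 = 1120.8 → profitable ✗.
High-risk (own payoff 525): to k=4.0 gives 1274 − 258×4.0 = 242 → no gain ✓; to k=9.7 gives 2828 − 258×9.7 = 325.4 → no gain ✓.
Low-risk (own payoff 2828 − 43×9.7 = 2410.9): to k=0 gives 525 → no gain ✓; to k=4.0 gives 1274 − 43×4.0 = 1102 → no gain ✓.
5 of the 6 constraints hold; not an equilibrium.

5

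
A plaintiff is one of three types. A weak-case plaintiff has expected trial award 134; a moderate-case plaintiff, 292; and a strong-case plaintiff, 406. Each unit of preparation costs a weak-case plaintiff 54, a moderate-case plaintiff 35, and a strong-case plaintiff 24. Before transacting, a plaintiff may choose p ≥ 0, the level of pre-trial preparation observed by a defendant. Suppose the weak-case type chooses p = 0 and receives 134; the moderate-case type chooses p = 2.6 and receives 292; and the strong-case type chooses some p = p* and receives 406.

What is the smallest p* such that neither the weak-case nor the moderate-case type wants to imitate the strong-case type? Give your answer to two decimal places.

Moderate-case type (on-path payoff 292 − 35×2.6 = 201) won't mimic when 201 ≥ 406 − 35·p*, i.e. p* ≥ 5.86.
Weak-case type (on-path payoff 134) won't mimic when 134 ≥ 406 − 54·p*, i.e. p* ≥ 5.04.
Both must hold, so p* = max(5.04, 5.86) = 5.86. The moderate-case type's constraint binds.

5.86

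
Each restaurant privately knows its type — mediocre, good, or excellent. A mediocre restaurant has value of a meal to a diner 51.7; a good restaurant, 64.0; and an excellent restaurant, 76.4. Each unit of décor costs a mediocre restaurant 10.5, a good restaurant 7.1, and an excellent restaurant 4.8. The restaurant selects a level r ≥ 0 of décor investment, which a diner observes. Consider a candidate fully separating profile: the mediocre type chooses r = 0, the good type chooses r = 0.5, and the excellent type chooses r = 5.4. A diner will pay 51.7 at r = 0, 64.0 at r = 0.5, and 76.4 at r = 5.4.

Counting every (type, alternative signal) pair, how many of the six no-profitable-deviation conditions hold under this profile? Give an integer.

3

Good (own payoff 64.0 − 7.1×0.5 = 60.45): to r=0 gives 51.7 → no gain ✓; to r=5.4 gives 76.4 − 7.1×5.4 = 38.06 → no gain ✓.
Mediocre (own payoff 51.7): to r=0.5 gives 64.0 − 10.5×0.5 = 58.75 → profitable ✗; to r=5.4 gives 76.4 − 10.5×5.4 = 19.7 → no gain ✓.
Excellent (own payoff 76.4 − 4.8×5.4 = 50.48): to r=0 gives 51.7 → profitable ✗; to r=0.5 gives 64.0 − 4.8×0.5 = 61.6 → profitable ✗.
3 of the 6 constraints hold; not an equilibrium.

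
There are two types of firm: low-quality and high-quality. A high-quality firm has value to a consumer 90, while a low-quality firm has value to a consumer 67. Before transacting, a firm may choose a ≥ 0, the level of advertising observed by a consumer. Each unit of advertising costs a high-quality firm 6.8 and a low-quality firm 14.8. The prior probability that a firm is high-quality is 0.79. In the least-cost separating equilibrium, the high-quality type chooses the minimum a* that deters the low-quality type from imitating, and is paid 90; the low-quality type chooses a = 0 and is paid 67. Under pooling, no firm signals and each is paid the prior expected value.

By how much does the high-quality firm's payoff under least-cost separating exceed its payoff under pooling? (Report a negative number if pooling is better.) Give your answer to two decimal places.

Least-cost separating signal: a* solves 67 = 90 − 14.8·a*, so a* = (90 − 67)/14.8 ≈ 1.5541.
High-quality type's separating payoff: 90 − 6.8 × a* = 90 − 6.8 × (90 − 67)/14.8 = 90 − 156.4/14.8 ≈ 79.4324.
Pooling payoff: 0.79 × 90 + 0.21 × 67 = 85.17.
Difference: 79.4324 − 85.17 = -5.7376, i.e. -5.74 to two decimal places.
The high-quality type would prefer the pooling outcome.

-5.74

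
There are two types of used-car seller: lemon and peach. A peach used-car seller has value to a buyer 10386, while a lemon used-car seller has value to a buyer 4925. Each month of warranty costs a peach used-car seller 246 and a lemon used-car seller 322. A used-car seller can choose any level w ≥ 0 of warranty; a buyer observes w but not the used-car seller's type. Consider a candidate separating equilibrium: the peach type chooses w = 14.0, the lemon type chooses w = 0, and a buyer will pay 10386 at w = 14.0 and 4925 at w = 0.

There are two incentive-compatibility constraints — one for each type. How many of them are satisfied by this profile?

Peach type: signal → 10386 − 246 × 14.0 = 6942; deviate to 0 → 4925. IC holds (6942 ≥ 4925).
Lemon type: stay at 0 → 4925; mimic → 10386 − 322 × 14.0 = 5878. IC fails (4925 < 5878).
1 of 2 constraints hold, so this profile is not an equilibrium.

1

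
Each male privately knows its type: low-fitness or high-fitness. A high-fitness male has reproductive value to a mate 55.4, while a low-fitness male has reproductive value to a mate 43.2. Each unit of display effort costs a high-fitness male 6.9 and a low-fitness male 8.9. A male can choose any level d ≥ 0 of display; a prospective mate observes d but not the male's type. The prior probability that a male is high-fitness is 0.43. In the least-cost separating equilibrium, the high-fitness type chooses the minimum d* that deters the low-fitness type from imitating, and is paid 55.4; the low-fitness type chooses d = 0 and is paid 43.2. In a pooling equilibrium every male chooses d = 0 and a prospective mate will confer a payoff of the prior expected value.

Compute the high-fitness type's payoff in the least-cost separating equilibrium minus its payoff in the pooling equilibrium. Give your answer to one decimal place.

Least-cost separating signal: d* solves 43.2 = 55.4 − 8.9·d*, so d* = (55.4 − 43.2)/8.9 ≈ 1.3708.
High-fitness type's separating payoff: 55.4 − 6.9 × d* = 55.4 − 6.9 × (55.4 − 43.2)/8.9 = 55.4 − 84.18/8.9 ≈ 45.942.
Pooling payoff: 0.43 × 55.4 + 0.57 × 43.2 = 48.446.
Difference: 45.942 − 48.446 = -2.504, i.e. -2.5 to one decimal place.
The high-fitness type would prefer the pooling outcome.

-2.5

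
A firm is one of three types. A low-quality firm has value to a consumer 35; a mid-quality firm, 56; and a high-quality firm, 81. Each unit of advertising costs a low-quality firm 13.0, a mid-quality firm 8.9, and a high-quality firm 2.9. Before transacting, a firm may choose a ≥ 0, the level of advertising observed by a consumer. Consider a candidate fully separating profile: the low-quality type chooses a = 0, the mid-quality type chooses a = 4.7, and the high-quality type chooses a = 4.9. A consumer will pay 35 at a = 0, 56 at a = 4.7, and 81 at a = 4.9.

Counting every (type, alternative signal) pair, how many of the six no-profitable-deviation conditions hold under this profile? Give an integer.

Low-quality (own payoff 35): to a=4.7 gives 56 − 13.0×4.7 = -5.1 → no gain ✓; to a=4.9 gives 81 − 13.0×4.9 = 17.3 → no gain ✓.
High-quality (own payoff 81 − 2.9×4.9 = 66.79): to a=0 gives 35 → no gain ✓; to a=4.7 gives 56 − 2.9×4.7 = 42.37 → no gain ✓.
Mid-quality (own payoff 56 − 8.9×4.7 = 14.17): to a=0 gives 35 → profitable ✗; to a=4.9 gives 81 − 8.9×4.9 = 37.39 → profitable ✗.
4 of the 6 constraints hold; not an equilibrium.

4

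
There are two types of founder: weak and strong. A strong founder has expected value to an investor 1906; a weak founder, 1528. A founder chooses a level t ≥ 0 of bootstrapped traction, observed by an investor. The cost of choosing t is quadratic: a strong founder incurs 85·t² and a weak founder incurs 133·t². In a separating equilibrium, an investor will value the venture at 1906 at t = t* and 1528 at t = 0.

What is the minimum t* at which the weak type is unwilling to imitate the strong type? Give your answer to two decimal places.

1.69

The weak type at t = 0 receives 1528; imitating at t* yields 1906 − 133·t*².
Indifference: 1528 = 1906 − 133·t*², so t*² = (1906 − 1528) / 133 ≈ 2.8421.
t* = √2.8421 ≈ 1.69.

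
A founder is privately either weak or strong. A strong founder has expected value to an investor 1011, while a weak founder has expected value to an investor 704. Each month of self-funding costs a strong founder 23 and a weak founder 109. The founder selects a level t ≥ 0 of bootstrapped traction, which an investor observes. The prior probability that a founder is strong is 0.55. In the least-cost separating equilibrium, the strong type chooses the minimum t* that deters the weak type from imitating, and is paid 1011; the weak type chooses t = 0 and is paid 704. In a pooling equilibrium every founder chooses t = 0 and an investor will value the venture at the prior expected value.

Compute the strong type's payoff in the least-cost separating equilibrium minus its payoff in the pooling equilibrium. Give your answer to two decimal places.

Least-cost separating signal: t* solves 704 = 1011 − 109·t*, so t* = (1011 − 704)/109 ≈ 2.8165.
Strong type's separating payoff: 1011 − 23 × t* = 1011 − 23 × (1011 − 704)/109 = 1011 − 7061/109 ≈ 946.2202.
Pooling payoff: 0.55 × 1011 + 0.45 × 704 = 872.85.
Difference: 946.2202 − 872.85 = 73.3702, i.e. 73.37 to two decimal places.
The strong type prefers to separate.

73.37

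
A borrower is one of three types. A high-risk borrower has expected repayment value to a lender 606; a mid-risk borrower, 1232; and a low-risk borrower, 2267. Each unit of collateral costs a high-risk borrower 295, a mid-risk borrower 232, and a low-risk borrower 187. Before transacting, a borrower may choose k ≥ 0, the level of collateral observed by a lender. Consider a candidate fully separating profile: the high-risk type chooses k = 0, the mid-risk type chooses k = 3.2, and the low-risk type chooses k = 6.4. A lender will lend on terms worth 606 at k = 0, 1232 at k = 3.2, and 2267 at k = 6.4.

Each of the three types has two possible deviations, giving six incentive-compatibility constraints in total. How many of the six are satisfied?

4

Mid-risk (own payoff 1232 − 232×3.2 = 489.6): to k=0 gives 606 → profitable ✗; to k=6.4 gives 2267 − 232×6.4 = 782.2 → profitable ✗.
High-risk (own payoff 606): to k=3.2 gives 1232 − 295×3.2 = 288 → no gain ✓; to k=6.4 gives 2267 − 295×6.4 = 379 → no gain ✓.
Low-risk (own payoff 2267 − 187×6.4 = 1070.2): to k=0 gives 606 → no gain ✓; to k=3.2 gives 1232 − 187×3.2 = 633.6 → no gain ✓.
4 of the 6 constraints hold; not an equilibrium.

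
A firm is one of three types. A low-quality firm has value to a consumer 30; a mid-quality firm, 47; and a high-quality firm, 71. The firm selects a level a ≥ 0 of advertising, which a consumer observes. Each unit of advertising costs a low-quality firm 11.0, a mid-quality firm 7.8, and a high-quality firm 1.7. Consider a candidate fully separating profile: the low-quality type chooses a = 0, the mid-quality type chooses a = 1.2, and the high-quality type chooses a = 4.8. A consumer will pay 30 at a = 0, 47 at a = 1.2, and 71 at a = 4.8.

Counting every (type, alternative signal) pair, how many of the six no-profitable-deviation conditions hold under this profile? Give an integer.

Low-quality (own payoff 30): to a=1.2 gives 47 − 11.0×1.2 = 33.8 → profitable ✗; to a=4.8 gives 71 − 11.0×4.8 = 18.2 → no gain ✓.
High-quality (own payoff 71 − 1.7×4.8 = 62.84): to a=0 gives 30 → no gain ✓; to a=1.2 gives 47 − 1.7×1.2 = 44.96 → no gain ✓.
Mid-quality (own payoff 47 − 7.8×1.2 = 37.64): to a=0 gives 30 → no gain ✓; to a=4.8 gives 71 − 7.8×4.8 = 33.56 → no gain ✓.
5 of the 6 constraints hold; not an equilibrium.

5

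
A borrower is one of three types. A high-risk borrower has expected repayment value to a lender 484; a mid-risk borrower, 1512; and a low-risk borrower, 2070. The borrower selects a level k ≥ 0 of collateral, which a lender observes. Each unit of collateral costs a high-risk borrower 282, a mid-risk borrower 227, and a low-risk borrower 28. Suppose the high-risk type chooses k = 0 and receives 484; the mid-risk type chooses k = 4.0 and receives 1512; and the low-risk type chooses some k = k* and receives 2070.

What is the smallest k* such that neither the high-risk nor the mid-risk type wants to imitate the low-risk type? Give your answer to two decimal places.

6.46

Mid-risk type (on-path payoff 1512 − 227×4.0 = 604) won't mimic when 604 ≥ 2070 − 227·k*, i.e. k* ≥ 6.46.
High-risk type (on-path payoff 484) won't mimic when 484 ≥ 2070 − 282·k*, i.e. k* ≥ 5.62.
Both must hold, so k* = max(5.62, 6.46) = 6.46. The mid-risk type's constraint binds.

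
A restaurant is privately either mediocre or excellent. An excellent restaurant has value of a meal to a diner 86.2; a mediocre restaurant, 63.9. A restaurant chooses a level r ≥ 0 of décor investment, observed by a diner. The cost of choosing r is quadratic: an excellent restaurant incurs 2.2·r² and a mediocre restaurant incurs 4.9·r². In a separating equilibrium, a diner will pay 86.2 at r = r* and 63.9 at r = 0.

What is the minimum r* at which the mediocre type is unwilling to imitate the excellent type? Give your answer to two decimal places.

2.13

The mediocre type at r = 0 receives 63.9; imitating at r* yields 86.2 − 4.9·r*².
Indifference: 63.9 = 86.2 − 4.9·r*², so r*² = (86.2 − 63.9) / 4.9 ≈ 4.5510.
r* = √4.5510 ≈ 2.13.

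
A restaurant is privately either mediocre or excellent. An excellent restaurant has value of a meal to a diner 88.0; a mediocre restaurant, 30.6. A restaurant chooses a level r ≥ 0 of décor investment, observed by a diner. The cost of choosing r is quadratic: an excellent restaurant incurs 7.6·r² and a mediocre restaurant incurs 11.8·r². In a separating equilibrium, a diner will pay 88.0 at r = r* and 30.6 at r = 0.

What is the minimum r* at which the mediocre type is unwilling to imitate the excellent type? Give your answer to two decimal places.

2.21

The mediocre type at r = 0 receives 30.6; imitating at r* yields 88.0 − 11.8·r*².
Indifference: 30.6 = 88.0 − 11.8·r*², so r*² = (88.0 − 30.6) / 11.8 ≈ 4.8644.
r* = √4.8644 ≈ 2.21.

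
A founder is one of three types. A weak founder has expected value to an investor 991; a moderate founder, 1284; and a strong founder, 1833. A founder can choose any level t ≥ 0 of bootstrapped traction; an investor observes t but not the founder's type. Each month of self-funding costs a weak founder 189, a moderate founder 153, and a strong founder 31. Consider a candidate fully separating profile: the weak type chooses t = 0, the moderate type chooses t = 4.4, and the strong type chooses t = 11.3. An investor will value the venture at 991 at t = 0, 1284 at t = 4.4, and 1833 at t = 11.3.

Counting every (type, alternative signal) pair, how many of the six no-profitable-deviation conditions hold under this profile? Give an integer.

5

Weak (own payoff 991): to t=4.4 gives 1284 − 189×4.4 = 452.4 → no gain ✓; to t=11.3 gives 1833 − 189×11.3 = -302.7 → no gain ✓.
Strong (own payoff 1833 − 31×11.3 = 1482.7): to t=0 gives 991 → no gain ✓; to t=4.4 gives 1284 − 31×4.4 = 1147.6 → no gain ✓.
Moderate (own payoff 1284 − 153×4.4 = 610.8): to t=0 gives 991 → profitable ✗; to t=11.3 gives 1833 − 153×11.3 = 104.1 → no gain ✓.
5 of the 6 constraints hold; not an equilibrium.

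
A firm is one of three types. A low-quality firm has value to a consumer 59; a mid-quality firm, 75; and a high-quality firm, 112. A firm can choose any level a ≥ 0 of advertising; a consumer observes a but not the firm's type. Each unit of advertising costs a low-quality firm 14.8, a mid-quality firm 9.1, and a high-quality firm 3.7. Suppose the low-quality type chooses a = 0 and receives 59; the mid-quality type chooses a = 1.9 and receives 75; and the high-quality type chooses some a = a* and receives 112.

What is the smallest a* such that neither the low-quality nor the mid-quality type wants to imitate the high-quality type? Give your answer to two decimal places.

Mid-quality type (on-path payoff 75 − 9.1×1.9 = 57.71) won't mimic when 57.71 ≥ 112 − 9.1·a*, i.e. a* ≥ 5.97.
Low-quality type (on-path payoff 59) won't mimic when 59 ≥ 112 − 14.8·a*, i.e. a* ≥ 3.58.
Both must hold, so a* = max(3.58, 5.97) = 5.97. The mid-quality type's constraint binds.

5.97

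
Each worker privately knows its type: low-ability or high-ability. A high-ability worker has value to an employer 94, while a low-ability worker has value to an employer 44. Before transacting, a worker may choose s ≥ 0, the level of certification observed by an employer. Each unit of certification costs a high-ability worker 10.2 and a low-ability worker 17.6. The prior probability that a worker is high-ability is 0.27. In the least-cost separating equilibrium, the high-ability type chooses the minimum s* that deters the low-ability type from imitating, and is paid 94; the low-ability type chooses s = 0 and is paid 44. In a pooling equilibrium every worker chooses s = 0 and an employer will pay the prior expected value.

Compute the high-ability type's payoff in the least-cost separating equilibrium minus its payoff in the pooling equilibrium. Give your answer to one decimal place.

Least-cost separating signal: s* solves 44 = 94 − 17.6·s*, so s* = (94 − 44)/17.6 ≈ 2.8409.
High-ability type's separating payoff: 94 − 10.2 × s* = 94 − 10.2 × (94 − 44)/17.6 = 94 − 510/17.6 ≈ 65.023.
Pooling payoff: 0.27 × 94 + 0.73 × 44 = 57.5.
Difference: 65.023 − 57.5 = 7.523, i.e. 7.5 to one decimal place.
The high-ability type prefers to separate.

7.5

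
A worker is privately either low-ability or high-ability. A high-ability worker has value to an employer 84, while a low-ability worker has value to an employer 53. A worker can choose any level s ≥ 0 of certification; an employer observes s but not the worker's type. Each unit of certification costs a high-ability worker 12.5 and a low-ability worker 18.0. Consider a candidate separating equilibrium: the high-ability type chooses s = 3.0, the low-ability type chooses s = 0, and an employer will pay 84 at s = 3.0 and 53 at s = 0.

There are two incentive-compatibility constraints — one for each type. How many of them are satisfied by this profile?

High-ability type: signal → 84 − 12.5 × 3.0 = 46.5; deviate to 0 → 53. IC fails (46.5 < 53).
Low-ability type: stay at 0 → 53; mimic → 84 − 18.0 × 3.0 = 30. IC holds (53 ≥ 30).
1 of 2 constraints hold, so this profile is not an equilibrium.

1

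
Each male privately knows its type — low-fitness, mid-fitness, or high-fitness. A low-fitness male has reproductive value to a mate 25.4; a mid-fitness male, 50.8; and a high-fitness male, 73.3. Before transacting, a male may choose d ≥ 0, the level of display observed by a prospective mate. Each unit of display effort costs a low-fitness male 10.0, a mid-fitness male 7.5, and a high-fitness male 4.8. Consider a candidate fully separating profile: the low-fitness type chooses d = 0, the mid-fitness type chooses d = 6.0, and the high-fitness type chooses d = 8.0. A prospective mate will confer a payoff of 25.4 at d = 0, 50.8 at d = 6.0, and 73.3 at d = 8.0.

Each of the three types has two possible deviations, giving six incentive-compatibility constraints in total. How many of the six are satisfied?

4

High-fitness (own payoff 73.3 − 4.8×8.0 = 34.9): to d=0 gives 25.4 → no gain ✓; to d=6.0 gives 50.8 − 4.8×6.0 = 22 → no gain ✓.
Mid-fitness (own payoff 50.8 − 7.5×6.0 = 5.8): to d=0 gives 25.4 → profitable ✗; to d=8.0 gives 73.3 − 7.5×8.0 = 13.3 → profitable ✗.
Low-fitness (own payoff 25.4): to d=6.0 gives 50.8 − 10.0×6.0 = -9.2 → no gain ✓; to d=8.0 gives 73.3 − 10.0×8.0 = -6.7 → no gain ✓.
4 of the 6 constraints hold; not an equilibrium.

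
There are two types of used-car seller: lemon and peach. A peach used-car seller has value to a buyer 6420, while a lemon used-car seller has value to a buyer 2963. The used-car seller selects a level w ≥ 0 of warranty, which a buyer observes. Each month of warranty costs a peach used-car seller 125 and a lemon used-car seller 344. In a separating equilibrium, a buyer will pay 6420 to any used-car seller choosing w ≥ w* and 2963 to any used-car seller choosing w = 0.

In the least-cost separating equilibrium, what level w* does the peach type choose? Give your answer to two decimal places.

A lemon used-car seller choosing w = 0 receives 2963.
Imitating at w* instead would pay 6420 at cost 344·w*, netting 6420 − 344·w*.
Indifference: 2963 = 6420 − 344·w*, so w* = (6420 − 2963) / 344 ≈ 10.05.
This is the lemon type's binding incentive-compatibility constraint; any w ≥ 10.05 sustains separation on that side.

10.05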